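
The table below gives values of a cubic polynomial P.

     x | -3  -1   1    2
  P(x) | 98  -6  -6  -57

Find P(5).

-846

Write P(x) = ax^3 + bx^2 + cx + d. Substituting each data point gives a linear system:
  -27a + 9b - 3c + d = 98
  -a + b - c + d = -6
  a + b + c + d = -6
  8a + 4b + 2c + d = -57
Solving the system yields a = -6, b = -5, c = 6, d = -1.
So P(x) = -6x^3 - 5x^2 + 6x - 1.
Then P(5) = -846.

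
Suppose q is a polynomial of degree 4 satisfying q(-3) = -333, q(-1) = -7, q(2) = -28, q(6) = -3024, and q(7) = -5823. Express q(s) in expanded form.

Write q(s) = as^4 + bs^3 + cs^2 + ds + e. Substituting each data point gives a linear system:
  81a - 27b + 9c - 3d + e = -333
  a - b + c - d + e = -7
  16a + 8b + 4c + 2d + e = -28
  1296a + 216b + 36c + 6d + e = -3024
  2401a + 343b + 49c + 7d + e = -5823
Solving the system yields a = -3, b = 4, c = 1, d = -5, e = -6.
So q(s) = -3s^4 + 4s^3 + s^2 - 5s - 6.
Check: q(6) = -3024. ✓

q(s) = -3s^4 + 4s^3 + s^2 - 5s - 6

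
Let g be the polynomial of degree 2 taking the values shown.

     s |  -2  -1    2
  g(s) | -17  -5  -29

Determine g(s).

Write g(s) = as^2 + bs + c. Substituting each data point gives a linear system:
  4a - 2b + c = -17
  a - b + c = -5
  4a + 2b + c = -29
Solving the system yields a = -5, b = -3, c = -3.
So g(s) = -5s^2 - 3s - 3.
Check: g(2) = -29. ✓

g(s) = -5s^2 - 3s - 3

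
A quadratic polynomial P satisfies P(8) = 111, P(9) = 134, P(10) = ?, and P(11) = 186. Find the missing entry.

159

The 3 known points determine the degree-2 polynomial uniquely.
Write P(n) = an^2 + bn + c. Substituting each data point gives a linear system:
  64a + 8b + c = 111
  81a + 9b + c = 134
  121a + 11b + c = 186
Solving the system yields a = 1, b = 6, c = -1.
So P(n) = n² + 6n - 1.
Then P(10) = 159.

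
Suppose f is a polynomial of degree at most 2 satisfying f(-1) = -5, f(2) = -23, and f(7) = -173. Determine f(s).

Using the Lagrange interpolation formula with nodes -1, 2, 7:
  L_0(s) = (s - 2)(s - 7) / 24
  L_1(s) = (s + 1)(s - 7) / -15
  L_2(s) = (s + 1)(s - 2) / 40
Then f(s) = -5·L_0(s) - 23·L_1(s) - 173·L_2(s).
Expanding and collecting terms gives f(s) = -3s^2 - 3s - 5.
Check: f(-1) = -5. ✓

f(s) = -3s^2 - 3s - 5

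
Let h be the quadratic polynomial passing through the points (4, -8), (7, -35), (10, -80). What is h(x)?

h(x) = -x^2 + 2x

Write h(x) = ax^2 + bx + c. Substituting each data point gives a linear system:
  16a + 4b + c = -8
  49a + 7b + c = -35
  100a + 10b + c = -80
Solving the system yields a = -1, b = 2, c = 0.
So h(x) = -x² + 2x.
Check: h(4) = -8. ✓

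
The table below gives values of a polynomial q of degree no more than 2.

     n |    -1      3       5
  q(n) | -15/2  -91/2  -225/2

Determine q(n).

Write q(n) = an^2 + bn + c. Substituting each data point gives a linear system:
  a - b + c = -15/2
  9a + 3b + c = -91/2
  25a + 5b + c = -225/2
Solving the system yields a = -4, b = -3/2, c = -5.
So q(n) = -4n² - (3/2)n - 5.
Check: q(3) = -91/2. ✓

q(n) = -4n^2 - (3/2)n - 5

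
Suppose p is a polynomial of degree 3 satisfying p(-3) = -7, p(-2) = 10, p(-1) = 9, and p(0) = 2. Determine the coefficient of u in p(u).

-6

Write p(u) = au^3 + bu^2 + cu + d. Substituting each data point gives a linear system:
  -27a + 9b - 3c + d = -7
  -8a + 4b - 2c + d = 10
  -a + b - c + d = 9
  d = 2
Solving the system yields a = 2, b = 3, c = -6, d = 2.
So p(u) = 2u^3 + 3u^2 - 6u + 2.
The coefficient of u is -6.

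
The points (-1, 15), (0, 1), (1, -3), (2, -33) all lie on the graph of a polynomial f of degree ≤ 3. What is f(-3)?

217

Forward differences of the values at s = -1, 0, 1, 2:
  f  : 15  1  -3  -33
  Δ  : -14  -4  -30
  Δ^2: 10  -26
  Δ^3: -36
The third differences are constant, confirming degree 3.
Interpolating (Newton forward form) and evaluating at s = -3 gives f(-3) = 217.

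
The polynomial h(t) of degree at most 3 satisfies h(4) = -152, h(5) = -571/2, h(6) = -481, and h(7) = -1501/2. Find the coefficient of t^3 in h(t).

Write h(t) = at^3 + bt^2 + ct + d. Substituting each data point gives a linear system:
  64a + 16b + 4c + d = -152
  125a + 25b + 5c + d = -571/2
  216a + 36b + 6c + d = -481
  343a + 49b + 7c + d = -1501/2
Solving the system yields a = -2, b = -1, c = -5/2, d = 2.
So h(t) = -2t^3 - t^2 - (5/2)t + 2.
The leading coefficient is -2.

-2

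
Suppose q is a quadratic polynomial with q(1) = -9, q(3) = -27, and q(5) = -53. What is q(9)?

Using the Lagrange interpolation formula with nodes 1, 3, 5:
  L_0(x) = (x - 3)(x - 5) / 8
  L_1(x) = (x - 1)(x - 5) / -4
  L_2(x) = (x - 1)(x - 3) / 8
Then q(x) = -9·L_0(x) - 27·L_1(x) - 53·L_2(x).
Expanding and collecting terms gives q(x) = -x^2 - 5x - 3.
Evaluating at x = 9: q(9) = -129.

-129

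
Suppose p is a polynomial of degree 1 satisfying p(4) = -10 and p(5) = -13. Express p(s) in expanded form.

p(s) = -3s + 2

Write p(s) = as + b. Substituting each data point gives a linear system:
  4a + b = -10
  5a + b = -13
Solving the system yields a = -3, b = 2.
So p(s) = -3s + 2.
Check: p(4) = -10. ✓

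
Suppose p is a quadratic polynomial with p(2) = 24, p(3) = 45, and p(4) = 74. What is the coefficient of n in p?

Write p(n) = an^2 + bn + c. Substituting each data point gives a linear system:
  4a + 2b + c = 24
  9a + 3b + c = 45
  16a + 4b + c = 74
Solving the system yields a = 4, b = 1, c = 6.
So p(n) = 4n^2 + n + 6.
The coefficient of n is 1.

1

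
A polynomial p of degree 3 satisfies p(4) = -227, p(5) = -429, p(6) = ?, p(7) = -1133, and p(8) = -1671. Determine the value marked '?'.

On equispaced nodes a degree-3 polynomial has vanishing fourth forward difference, so
  p(4) - 4·p(5) + 6·p(6) - 4·p(7) + p(8) = 0.
Substituting the known values and solving for p(6):
  6·p(6) = -4350
  p(6) = -725.

-725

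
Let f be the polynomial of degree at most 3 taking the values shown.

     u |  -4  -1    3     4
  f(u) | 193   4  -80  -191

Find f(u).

f(u) = -3u^3 + 1

Write f(u) = au^3 + bu^2 + cu + d. Substituting each data point gives a linear system:
  -64a + 16b - 4c + d = 193
  -a + b - c + d = 4
  27a + 9b + 3c + d = -80
  64a + 16b + 4c + d = -191
Solving the system yields a = -3, b = 0, c = 0, d = 1.
So f(u) = -3u³ + 1.
Check: f(4) = -191. ✓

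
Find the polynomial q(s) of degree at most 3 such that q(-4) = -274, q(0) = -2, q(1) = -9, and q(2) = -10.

Write q(s) = as^3 + bs^2 + cs + d. Substituting each data point gives a linear system:
  -64a + 16b - 4c + d = -274
  d = -2
  a + b + c + d = -9
  8a + 4b + 2c + d = -10
Solving the system yields a = 3, b = -6, c = -4, d = -2.
So q(s) = 3s³ - 6s² - 4s - 2.
Check: q(1) = -9. ✓

q(s) = 3s^3 - 6s^2 - 4s - 2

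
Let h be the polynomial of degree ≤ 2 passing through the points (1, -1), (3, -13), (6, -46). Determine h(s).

Write h(s) = as^2 + bs + c. Substituting each data point gives a linear system:
  a + b + c = -1
  9a + 3b + c = -13
  36a + 6b + c = -46
Solving the system yields a = -1, b = -2, c = 2.
So h(s) = -s^2 - 2s + 2.
Check: h(1) = -1. ✓

h(s) = -s^2 - 2s + 2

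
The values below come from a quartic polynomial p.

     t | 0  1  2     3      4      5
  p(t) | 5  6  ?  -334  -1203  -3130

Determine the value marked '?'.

-43

The 5 known points determine the degree-4 polynomial uniquely.
Write p(t) = at^4 + bt^3 + ct^2 + dt + e. Substituting each data point gives a linear system:
  e = 5
  a + b + c + d + e = 6
  81a + 27b + 9c + 3d + e = -334
  256a + 64b + 16c + 4d + e = -1203
  625a + 125b + 25c + 5d + e = -3130
Solving the system yields a = -6, b = 4, c = 5, d = -2, e = 5.
So p(t) = -6t⁴ + 4t³ + 5t² - 2t + 5.
Then p(2) = -43.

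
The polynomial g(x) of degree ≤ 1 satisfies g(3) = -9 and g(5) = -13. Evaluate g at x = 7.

-17

Using the Lagrange interpolation formula with nodes 3, 5:
  L_0(x) = (x - 5) / -2
  L_1(x) = (x - 3) / 2
Then g(x) = -9·L_0(x) - 13·L_1(x).
Expanding and collecting terms gives g(x) = -2x - 3.
Evaluating at x = 7: g(7) = -17.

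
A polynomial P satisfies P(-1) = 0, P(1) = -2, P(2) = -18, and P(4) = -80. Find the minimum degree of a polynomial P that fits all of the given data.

2

Divided differences on the nodes -1, 1, 2, 4:
  order 0: 0  -2  -18  -80
  order 1: -1  -16  -31
  order 2: -5  -5
  order 3: 0
The order-2 divided differences are all -5 (nonzero) and every higher order vanishes, so the data lies on a polynomial of degree exactly 2.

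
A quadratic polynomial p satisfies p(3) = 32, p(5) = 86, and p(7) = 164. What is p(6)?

122

Using the Lagrange interpolation formula with nodes 3, 5, 7:
  L_0(n) = (n - 5)(n - 7) / 8
  L_1(n) = (n - 3)(n - 7) / -4
  L_2(n) = (n - 3)(n - 5) / 8
Then p(n) = 32·L_0(n) + 86·L_1(n) + 164·L_2(n).
Expanding and collecting terms gives p(n) = 3n^2 + 3n - 4.
Evaluating at n = 6: p(6) = 122.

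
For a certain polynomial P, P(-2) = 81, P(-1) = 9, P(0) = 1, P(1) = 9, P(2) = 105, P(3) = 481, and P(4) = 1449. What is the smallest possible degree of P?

Forward differences of the values at t = -2, -1, 0, 1, 2, 3, 4:
  P  : 81  9  1  9  105  481  1449
  Δ  : -72  -8  8  96  376  968
  Δ^2: 64  16  88  280  592
  Δ^3: -48  72  192  312
  Δ^4: 120  120  120
  Δ^5: 0  0
  Δ^6: 0
The fourth differences are constant (120) and nonzero, while all higher differences vanish, so the minimal degree is 4.

4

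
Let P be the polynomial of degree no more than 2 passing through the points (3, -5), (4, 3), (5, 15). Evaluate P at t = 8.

Using the Lagrange interpolation formula with nodes 3, 4, 5:
  L_0(t) = (t - 4)(t - 5) / 2
  L_1(t) = (t - 3)(t - 5) / -1
  L_2(t) = (t - 3)(t - 4) / 2
Then P(t) = -5·L_0(t) + 3·L_1(t) + 15·L_2(t).
Expanding and collecting terms gives P(t) = 2t² - 6t - 5.
Evaluating at t = 8: P(8) = 75.

75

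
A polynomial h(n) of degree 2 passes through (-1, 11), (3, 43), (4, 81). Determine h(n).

h(n) = 6n^2 - 4n + 1

Using the Lagrange interpolation formula with nodes -1, 3, 4:
  L_0(n) = (n - 3)(n - 4) / 20
  L_1(n) = (n + 1)(n - 4) / -4
  L_2(n) = (n + 1)(n - 3) / 5
Then h(n) = 11·L_0(n) + 43·L_1(n) + 81·L_2(n).
Expanding and collecting terms gives h(n) = 6n^2 - 4n + 1.
Check: h(4) = 81. ✓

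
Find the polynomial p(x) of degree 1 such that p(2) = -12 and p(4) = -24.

p(x) = -6x

Write p(x) = ax + b. Substituting each data point gives a linear system:
  2a + b = -12
  4a + b = -24
Solving the system yields a = -6, b = 0.
So p(x) = -6x.
Check: p(4) = -24. ✓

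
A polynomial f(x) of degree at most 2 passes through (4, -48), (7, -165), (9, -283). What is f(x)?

Write f(x) = ax^2 + bx + c. Substituting each data point gives a linear system:
  16a + 4b + c = -48
  49a + 7b + c = -165
  81a + 9b + c = -283
Solving the system yields a = -4, b = 5, c = -4.
So f(x) = -4x² + 5x - 4.
Check: f(7) = -165. ✓

f(x) = -4x^2 + 5x - 4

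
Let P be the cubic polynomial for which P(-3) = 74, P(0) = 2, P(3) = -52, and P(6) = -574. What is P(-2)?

18

Using the Lagrange interpolation formula with nodes -3, 0, 3, 6:
  L_0(t) = t(t - 3)(t - 6) / -162
  L_1(t) = (t + 3)(t - 3)(t - 6) / 54
  L_2(t) = (t + 3)t(t - 6) / -54
  L_3(t) = (t + 3)t(t - 3) / 162
Then P(t) = 74·L_0(t) + 2·L_1(t) - 52·L_2(t) - 574·L_3(t).
Expanding and collecting terms gives P(t) = -3t³ + t² + 6t + 2.
Evaluating at t = -2: P(-2) = 18.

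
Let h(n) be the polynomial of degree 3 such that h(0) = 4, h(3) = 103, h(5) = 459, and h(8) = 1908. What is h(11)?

Write h(n) = an^3 + bn^2 + cn + d. Substituting each data point gives a linear system:
  d = 4
  27a + 9b + 3c + d = 103
  125a + 25b + 5c + d = 459
  512a + 64b + 8c + d = 1908
Solving the system yields a = 4, b = -3, c = 6, d = 4.
So h(n) = 4n³ - 3n² + 6n + 4.
Then h(11) = 5031.

5031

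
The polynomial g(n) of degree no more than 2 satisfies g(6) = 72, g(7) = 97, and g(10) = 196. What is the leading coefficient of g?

2

Write g(n) = an^2 + bn + c. Substituting each data point gives a linear system:
  36a + 6b + c = 72
  49a + 7b + c = 97
  100a + 10b + c = 196
Solving the system yields a = 2, b = -1, c = 6.
So g(n) = 2n^2 - n + 6.
The leading coefficient is 2.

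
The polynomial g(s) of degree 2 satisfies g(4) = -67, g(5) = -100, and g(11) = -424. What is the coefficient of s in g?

-6

Write g(s) = as^2 + bs + c. Substituting each data point gives a linear system:
  16a + 4b + c = -67
  25a + 5b + c = -100
  121a + 11b + c = -424
Solving the system yields a = -3, b = -6, c = 5.
So g(s) = -3s^2 - 6s + 5.
The coefficient of s is -6.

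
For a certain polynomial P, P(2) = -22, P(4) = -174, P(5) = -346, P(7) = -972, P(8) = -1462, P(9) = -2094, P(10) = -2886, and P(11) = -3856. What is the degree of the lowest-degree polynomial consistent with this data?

Divided differences on the nodes 2, 4, 5, 7, 8, 9, 10, 11:
  order 0: -22  -174  -346  -972  -1462  -2094  -2886  -3856
  order 1: -76  -172  -313  -490  -632  -792  -970
  order 2: -32  -47  -59  -71  -80  -89
  order 3: -3  -3  -3  -3  -3
  order 4: 0  0  0  0
  order 5: 0  0  0
  order 6: 0  0
  order 7: 0
The order-3 divided differences are all -3 (nonzero) and every higher order vanishes, so the data lies on a polynomial of degree exactly 3.

3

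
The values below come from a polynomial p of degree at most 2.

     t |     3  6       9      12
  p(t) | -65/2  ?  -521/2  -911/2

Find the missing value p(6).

-239/2

On equispaced nodes a degree-2 polynomial has vanishing third forward difference, so
  - p(3) + 3·p(6) - 3·p(9) + p(12) = 0.
Substituting the known values and solving for p(6):
  3·p(6) = -717/2
  p(6) = -239/2.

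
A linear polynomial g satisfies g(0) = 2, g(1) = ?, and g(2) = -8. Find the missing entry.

-3

The 2 known points determine the degree-1 polynomial uniquely.
Write g(u) = au + b. Substituting each data point gives a linear system:
  b = 2
  2a + b = -8
Solving the system yields a = -5, b = 2.
So g(u) = -5u + 2.
Then g(1) = -3.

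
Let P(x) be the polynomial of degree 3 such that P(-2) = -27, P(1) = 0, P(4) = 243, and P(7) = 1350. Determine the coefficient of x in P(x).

-3

Write P(x) = ax^3 + bx^2 + cx + d. Substituting each data point gives a linear system:
  -8a + 4b - 2c + d = -27
  a + b + c + d = 0
  64a + 16b + 4c + d = 243
  343a + 49b + 7c + d = 1350
Solving the system yields a = 4, b = 0, c = -3, d = -1.
So P(x) = 4x^3 - 3x - 1.
The coefficient of x is -3.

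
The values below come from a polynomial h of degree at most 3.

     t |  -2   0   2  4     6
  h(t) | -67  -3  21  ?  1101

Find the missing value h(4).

293

On equispaced nodes a degree-3 polynomial has vanishing fourth forward difference, so
  h(-2) - 4·h(0) + 6·h(2) - 4·h(4) + h(6) = 0.
Substituting the known values and solving for h(4):
  -4·h(4) = -1172
  h(4) = 293.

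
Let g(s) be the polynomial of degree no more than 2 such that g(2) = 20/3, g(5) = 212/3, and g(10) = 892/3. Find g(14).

1760/3

Using the Lagrange interpolation formula with nodes 2, 5, 10:
  L_0(s) = (s - 5)(s - 10) / 24
  L_1(s) = (s - 2)(s - 10) / -15
  L_2(s) = (s - 2)(s - 5) / 40
Then g(s) = 20/3·L_0(s) + 212/3·L_1(s) + 892/3·L_2(s).
Expanding and collecting terms gives g(s) = 3s^2 + (1/3)s - 6.
Evaluating at s = 14: g(14) = 1760/3.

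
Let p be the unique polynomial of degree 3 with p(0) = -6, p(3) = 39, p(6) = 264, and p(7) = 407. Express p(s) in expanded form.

p(s) = s^3 + s^2 + 3s - 6

Write p(s) = as^3 + bs^2 + cs + d. Substituting each data point gives a linear system:
  d = -6
  27a + 9b + 3c + d = 39
  216a + 36b + 6c + d = 264
  343a + 49b + 7c + d = 407
Solving the system yields a = 1, b = 1, c = 3, d = -6.
So p(s) = s^3 + s^2 + 3s - 6.
Check: p(6) = 264. ✓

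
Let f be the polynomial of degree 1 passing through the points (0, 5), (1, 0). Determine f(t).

Write f(t) = at + b. Substituting each data point gives a linear system:
  b = 5
  a + b = 0
Solving the system yields a = -5, b = 5.
So f(t) = -5t + 5.
Check: f(0) = 5. ✓

f(t) = -5t + 5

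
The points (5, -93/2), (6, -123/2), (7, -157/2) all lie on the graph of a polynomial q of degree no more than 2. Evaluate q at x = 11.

-333/2

Write q(x) = ax^2 + bx + c. Substituting each data point gives a linear system:
  25a + 5b + c = -93/2
  36a + 6b + c = -123/2
  49a + 7b + c = -157/2
Solving the system yields a = -1, b = -4, c = -3/2.
So q(x) = -x^2 - 4x - 3/2.
Then q(11) = -333/2.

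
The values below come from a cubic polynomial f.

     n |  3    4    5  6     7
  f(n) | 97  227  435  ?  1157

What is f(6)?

On equispaced nodes a degree-3 polynomial has vanishing fourth forward difference, so
  f(3) - 4·f(4) + 6·f(5) - 4·f(6) + f(7) = 0.
Substituting the known values and solving for f(6):
  -4·f(6) = -2956
  f(6) = 739.

739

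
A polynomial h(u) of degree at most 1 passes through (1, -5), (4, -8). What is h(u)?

Write h(u) = au + b. Substituting each data point gives a linear system:
  a + b = -5
  4a + b = -8
Solving the system yields a = -1, b = -4.
So h(u) = -u - 4.
Check: h(1) = -5. ✓

h(u) = -u - 4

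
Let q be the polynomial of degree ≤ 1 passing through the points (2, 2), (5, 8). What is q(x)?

Using the Lagrange interpolation formula with nodes 2, 5:
  L_0(x) = (x - 5) / -3
  L_1(x) = (x - 2) / 3
Then q(x) = 2·L_0(x) + 8·L_1(x).
Expanding and collecting terms gives q(x) = 2x - 2.
Check: q(5) = 8. ✓

q(x) = 2x - 2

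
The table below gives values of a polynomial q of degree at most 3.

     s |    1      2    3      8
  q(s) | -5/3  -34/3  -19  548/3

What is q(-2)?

Using the Lagrange interpolation formula with nodes 1, 2, 3, 8:
  L_0(s) = (s - 2)(s - 3)(s - 8) / -14
  L_1(s) = (s - 1)(s - 3)(s - 8) / 6
  L_2(s) = (s - 1)(s - 2)(s - 8) / -10
  L_3(s) = (s - 1)(s - 2)(s - 3) / 210
Then q(s) = -5/3·L_0(s) - 34/3·L_1(s) - 19·L_2(s) + 548/3·L_3(s).
Expanding and collecting terms gives q(s) = s^3 - 5s^2 - (5/3)s + 4.
Evaluating at s = -2: q(-2) = -62/3.

-62/3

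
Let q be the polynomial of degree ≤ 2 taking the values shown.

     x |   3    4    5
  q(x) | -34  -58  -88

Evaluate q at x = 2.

-16

Forward differences of the values at x = 3, 4, 5:
  q  : -34  -58  -88
  Δ  : -24  -30
  Δ^2: -6
The second differences are constant, confirming degree 2.
Interpolating (Newton forward form) and evaluating at x = 2 gives q(2) = -16.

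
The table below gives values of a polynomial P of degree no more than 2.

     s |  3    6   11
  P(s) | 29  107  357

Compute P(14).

Using the Lagrange interpolation formula with nodes 3, 6, 11:
  L_0(s) = (s - 6)(s - 11) / 24
  L_1(s) = (s - 3)(s - 11) / -15
  L_2(s) = (s - 3)(s - 6) / 40
Then P(s) = 29·L_0(s) + 107·L_1(s) + 357·L_2(s).
Expanding and collecting terms gives P(s) = 3s^2 - s + 5.
Evaluating at s = 14: P(14) = 579.

579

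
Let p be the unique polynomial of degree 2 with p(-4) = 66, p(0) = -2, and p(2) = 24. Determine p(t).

Using the Lagrange interpolation formula with nodes -4, 0, 2:
  L_0(t) = t(t - 2) / 24
  L_1(t) = (t + 4)(t - 2) / -8
  L_2(t) = (t + 4)t / 12
Then p(t) = 66·L_0(t) - 2·L_1(t) + 24·L_2(t).
Expanding and collecting terms gives p(t) = 5t^2 + 3t - 2.
Check: p(-4) = 66. ✓

p(t) = 5t^2 + 3t - 2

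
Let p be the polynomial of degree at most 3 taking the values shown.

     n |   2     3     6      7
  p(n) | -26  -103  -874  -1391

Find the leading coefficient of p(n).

Write p(n) = an^3 + bn^2 + cn + d. Substituting each data point gives a linear system:
  8a + 4b + 2c + d = -26
  27a + 9b + 3c + d = -103
  216a + 36b + 6c + d = -874
  343a + 49b + 7c + d = -1391
Solving the system yields a = -4, b = -1, c = 4, d = 2.
So p(n) = -4n^3 - n^2 + 4n + 2.
The leading coefficient is -4.

-4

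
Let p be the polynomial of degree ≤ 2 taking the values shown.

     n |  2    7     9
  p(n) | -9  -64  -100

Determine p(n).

p(n) = -n^2 - 2n - 1

Using the Lagrange interpolation formula with nodes 2, 7, 9:
  L_0(n) = (n - 7)(n - 9) / 35
  L_1(n) = (n - 2)(n - 9) / -10
  L_2(n) = (n - 2)(n - 7) / 14
Then p(n) = -9·L_0(n) - 64·L_1(n) - 100·L_2(n).
Expanding and collecting terms gives p(n) = -n² - 2n - 1.
Check: p(7) = -64. ✓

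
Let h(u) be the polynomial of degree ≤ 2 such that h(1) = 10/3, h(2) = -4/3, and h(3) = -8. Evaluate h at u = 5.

-82/3

Using the Lagrange interpolation formula with nodes 1, 2, 3:
  L_0(u) = (u - 2)(u - 3) / 2
  L_1(u) = (u - 1)(u - 3) / -1
  L_2(u) = (u - 1)(u - 2) / 2
Then h(u) = 10/3·L_0(u) - 4/3·L_1(u) - 8·L_2(u).
Expanding and collecting terms gives h(u) = -u² - (5/3)u + 6.
Evaluating at u = 5: h(5) = -82/3.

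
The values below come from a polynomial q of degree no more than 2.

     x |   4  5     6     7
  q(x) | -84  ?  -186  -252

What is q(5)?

On equispaced nodes a degree-2 polynomial has vanishing third forward difference, so
  - q(4) + 3·q(5) - 3·q(6) + q(7) = 0.
Substituting the known values and solving for q(5):
  3·q(5) = -390
  q(5) = -130.

-130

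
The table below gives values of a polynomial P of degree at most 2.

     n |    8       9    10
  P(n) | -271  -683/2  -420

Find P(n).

P(n) = -4n^2 - (5/2)n + 5

Using the Lagrange interpolation formula with nodes 8, 9, 10:
  L_0(n) = (n - 9)(n - 10) / 2
  L_1(n) = (n - 8)(n - 10) / -1
  L_2(n) = (n - 8)(n - 9) / 2
Then P(n) = -271·L_0(n) - 683/2·L_1(n) - 420·L_2(n).
Expanding and collecting terms gives P(n) = -4n^2 - (5/2)n + 5.
Check: P(9) = -683/2. ✓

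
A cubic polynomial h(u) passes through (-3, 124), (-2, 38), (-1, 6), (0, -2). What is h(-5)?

Write h(u) = au^3 + bu^2 + cu + d. Substituting each data point gives a linear system:
  -27a + 9b - 3c + d = 124
  -8a + 4b - 2c + d = 38
  -a + b - c + d = 6
  d = -2
Solving the system yields a = -5, b = -3, c = -6, d = -2.
So h(u) = -5u^3 - 3u^2 - 6u - 2.
Then h(-5) = 578.

578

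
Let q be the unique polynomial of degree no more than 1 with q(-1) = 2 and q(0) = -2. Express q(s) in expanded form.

Using the Lagrange interpolation formula with nodes -1, 0:
  L_0(s) = s / -1
  L_1(s) = (s + 1) / 1
Then q(s) = 2·L_0(s) - 2·L_1(s).
Expanding and collecting terms gives q(s) = -4s - 2.
Check: q(-1) = 2. ✓

q(s) = -4s - 2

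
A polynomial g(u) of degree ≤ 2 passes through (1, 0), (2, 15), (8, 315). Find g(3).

40

Using the Lagrange interpolation formula with nodes 1, 2, 8:
  L_0(u) = (u - 2)(u - 8) / 7
  L_1(u) = (u - 1)(u - 8) / -6
  L_2(u) = (u - 1)(u - 2) / 42
Then g(u) = 0·L_0(u) + 15·L_1(u) + 315·L_2(u).
Expanding and collecting terms gives g(u) = 5u^2 - 5.
Evaluating at u = 3: g(3) = 40.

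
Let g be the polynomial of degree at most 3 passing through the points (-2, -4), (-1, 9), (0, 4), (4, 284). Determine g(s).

Using the Lagrange interpolation formula with nodes -2, -1, 0, 4:
  L_0(s) = (s + 1)s(s - 4) / -12
  L_1(s) = (s + 2)s(s - 4) / 5
  L_2(s) = (s + 2)(s + 1)(s - 4) / -8
  L_3(s) = (s + 2)(s + 1)s / 120
Then g(s) = -4·L_0(s) + 9·L_1(s) + 4·L_2(s) + 284·L_3(s).
Expanding and collecting terms gives g(s) = 4s³ + 3s² - 6s + 4.
Check: g(4) = 284. ✓

g(s) = 4s^3 + 3s^2 - 6s + 4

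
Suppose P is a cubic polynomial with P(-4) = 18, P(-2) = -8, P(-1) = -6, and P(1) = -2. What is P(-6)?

Write P(n) = an^3 + bn^2 + cn + d. Substituting each data point gives a linear system:
  -64a + 16b - 4c + d = 18
  -8a + 4b - 2c + d = -8
  -a + b - c + d = -6
  a + b + c + d = -2
Solving the system yields a = -1, b = -2, c = 3, d = -2.
So P(n) = -n³ - 2n² + 3n - 2.
Then P(-6) = 124.

124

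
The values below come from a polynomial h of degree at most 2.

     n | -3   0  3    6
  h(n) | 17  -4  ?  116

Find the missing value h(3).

29

On equispaced nodes a degree-2 polynomial has vanishing third forward difference, so
  - h(-3) + 3·h(0) - 3·h(3) + h(6) = 0.
Substituting the known values and solving for h(3):
  -3·h(3) = -87
  h(3) = 29.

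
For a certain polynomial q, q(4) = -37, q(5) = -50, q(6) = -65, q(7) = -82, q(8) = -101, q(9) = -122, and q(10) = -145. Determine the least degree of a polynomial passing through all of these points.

2

Forward differences of the values at x = 4, 5, 6, 7, 8, 9, 10:
  q  : -37  -50  -65  -82  -101  -122  -145
  Δ  : -13  -15  -17  -19  -21  -23
  Δ^2: -2  -2  -2  -2  -2
  Δ^3: 0  0  0  0
  Δ^4: 0  0  0
  Δ^5: 0  0
  Δ^6: 0
The second differences are constant (-2) and nonzero, while all higher differences vanish, so the minimal degree is 2.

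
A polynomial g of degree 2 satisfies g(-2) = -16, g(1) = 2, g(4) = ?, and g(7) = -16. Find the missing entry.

2

The 3 known points determine the degree-2 polynomial uniquely.
Write g(t) = at^2 + bt + c. Substituting each data point gives a linear system:
  4a - 2b + c = -16
  a + b + c = 2
  49a + 7b + c = -16
Solving the system yields a = -1, b = 5, c = -2.
So g(t) = -t² + 5t - 2.
Then g(4) = 2.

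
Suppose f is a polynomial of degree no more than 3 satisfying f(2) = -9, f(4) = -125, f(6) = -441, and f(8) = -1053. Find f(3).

Forward differences of the values at x = 2, 4, 6, 8:
  f  : -9  -125  -441  -1053
  Δ  : -116  -316  -612
  Δ^2: -200  -296
  Δ^3: -96
The third differences are constant, confirming degree 3.
Interpolating (Newton forward form) and evaluating at x = 3 gives f(3) = -48.

-48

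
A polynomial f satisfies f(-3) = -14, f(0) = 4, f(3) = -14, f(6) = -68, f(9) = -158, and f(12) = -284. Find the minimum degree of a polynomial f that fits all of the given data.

Forward differences of the values at t = -3, 0, 3, 6, 9, 12:
  f  : -14  4  -14  -68  -158  -284
  Δ  : 18  -18  -54  -90  -126
  Δ^2: -36  -36  -36  -36
  Δ^3: 0  0  0
  Δ^4: 0  0
  Δ^5: 0
The second differences are constant (-36) and nonzero, while all higher differences vanish, so the minimal degree is 2.

2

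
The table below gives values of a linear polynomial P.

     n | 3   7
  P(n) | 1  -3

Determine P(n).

Write P(n) = an + b. Substituting each data point gives a linear system:
  3a + b = 1
  7a + b = -3
Solving the system yields a = -1, b = 4.
So P(n) = -n + 4.
Check: P(3) = 1. ✓

P(n) = -n + 4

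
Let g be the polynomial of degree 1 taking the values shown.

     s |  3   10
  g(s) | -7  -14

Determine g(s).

Write g(s) = as + b. Substituting each data point gives a linear system:
  3a + b = -7
  10a + b = -14
Solving the system yields a = -1, b = -4.
So g(s) = -s - 4.
Check: g(10) = -14. ✓

g(s) = -s - 4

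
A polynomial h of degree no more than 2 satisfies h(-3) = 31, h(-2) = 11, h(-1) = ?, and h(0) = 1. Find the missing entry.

1

The 3 known points determine the degree-2 polynomial uniquely.
Write h(u) = au^2 + bu + c. Substituting each data point gives a linear system:
  9a - 3b + c = 31
  4a - 2b + c = 11
  c = 1
Solving the system yields a = 5, b = 5, c = 1.
So h(u) = 5u^2 + 5u + 1.
Then h(-1) = 1.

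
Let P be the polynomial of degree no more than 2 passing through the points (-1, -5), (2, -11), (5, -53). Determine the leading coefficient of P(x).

-2

Write P(x) = ax^2 + bx + c. Substituting each data point gives a linear system:
  a - b + c = -5
  4a + 2b + c = -11
  25a + 5b + c = -53
Solving the system yields a = -2, b = 0, c = -3.
So P(x) = -2x^2 - 3.
The leading coefficient is -2.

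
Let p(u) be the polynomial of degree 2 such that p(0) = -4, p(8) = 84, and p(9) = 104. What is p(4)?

Write p(u) = au^2 + bu + c. Substituting each data point gives a linear system:
  c = -4
  64a + 8b + c = 84
  81a + 9b + c = 104
Solving the system yields a = 1, b = 3, c = -4.
So p(u) = u^2 + 3u - 4.
Then p(4) = 24.

24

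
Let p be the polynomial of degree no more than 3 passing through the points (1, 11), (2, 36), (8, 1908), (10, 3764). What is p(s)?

Write p(s) = as^3 + bs^2 + cs + d. Substituting each data point gives a linear system:
  a + b + c + d = 11
  8a + 4b + 2c + d = 36
  512a + 64b + 8c + d = 1908
  1000a + 100b + 10c + d = 3764
Solving the system yields a = 4, b = -3, c = 6, d = 4.
So p(s) = 4s^3 - 3s^2 + 6s + 4.
Check: p(1) = 11. ✓

p(s) = 4s^3 - 3s^2 + 6s + 4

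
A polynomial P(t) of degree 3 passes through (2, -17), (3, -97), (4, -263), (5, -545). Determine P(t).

Write P(t) = at^3 + bt^2 + ct + d. Substituting each data point gives a linear system:
  8a + 4b + 2c + d = -17
  27a + 9b + 3c + d = -97
  64a + 16b + 4c + d = -263
  125a + 25b + 5c + d = -545
Solving the system yields a = -5, b = 2, c = 5, d = 5.
So P(t) = -5t^3 + 2t^2 + 5t + 5.
Check: P(3) = -97. ✓

P(t) = -5t^3 + 2t^2 + 5t + 5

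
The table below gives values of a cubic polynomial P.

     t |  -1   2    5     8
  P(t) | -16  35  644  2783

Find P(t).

P(t) = 6t^3 - 5t^2 + 4t - 1

Write P(t) = at^3 + bt^2 + ct + d. Substituting each data point gives a linear system:
  -a + b - c + d = -16
  8a + 4b + 2c + d = 35
  125a + 25b + 5c + d = 644
  512a + 64b + 8c + d = 2783
Solving the system yields a = 6, b = -5, c = 4, d = -1.
So P(t) = 6t^3 - 5t^2 + 4t - 1.
Check: P(8) = 2783. ✓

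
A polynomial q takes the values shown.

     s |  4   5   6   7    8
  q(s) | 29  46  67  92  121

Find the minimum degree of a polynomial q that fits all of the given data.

2

Forward differences of the values at s = 4, 5, 6, 7, 8:
  q  : 29  46  67  92  121
  Δ  : 17  21  25  29
  Δ^2: 4  4  4
  Δ^3: 0  0
  Δ^4: 0
The second differences are constant (4) and nonzero, while all higher differences vanish, so the minimal degree is 2.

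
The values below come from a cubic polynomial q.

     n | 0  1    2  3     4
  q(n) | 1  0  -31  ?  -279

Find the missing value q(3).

-116

On equispaced nodes a degree-3 polynomial has vanishing fourth forward difference, so
  q(0) - 4·q(1) + 6·q(2) - 4·q(3) + q(4) = 0.
Substituting the known values and solving for q(3):
  -4·q(3) = 464
  q(3) = -116.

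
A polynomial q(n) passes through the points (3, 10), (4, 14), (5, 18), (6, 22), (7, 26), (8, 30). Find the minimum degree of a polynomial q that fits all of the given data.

Forward differences of the values at n = 3, 4, 5, 6, 7, 8:
  q  : 10  14  18  22  26  30
  Δ  : 4  4  4  4  4
  Δ^2: 0  0  0  0
  Δ^3: 0  0  0
  Δ^4: 0  0
  Δ^5: 0
The first differences are constant (4) and nonzero, while all higher differences vanish, so the minimal degree is 1.

1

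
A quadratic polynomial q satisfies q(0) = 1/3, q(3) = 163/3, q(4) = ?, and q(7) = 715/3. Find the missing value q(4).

The 3 known points determine the degree-2 polynomial uniquely.
Write q(u) = au^2 + bu + c. Substituting each data point gives a linear system:
  c = 1/3
  9a + 3b + c = 163/3
  49a + 7b + c = 715/3
Solving the system yields a = 4, b = 6, c = 1/3.
So q(u) = 4u^2 + 6u + 1/3.
Then q(4) = 265/3.

265/3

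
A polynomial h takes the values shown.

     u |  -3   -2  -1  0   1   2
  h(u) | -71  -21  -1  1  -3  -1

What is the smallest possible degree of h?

Forward differences of the values at u = -3, -2, -1, 0, 1, 2:
  h  : -71  -21  -1  1  -3  -1
  Δ  : 50  20  2  -4  2
  Δ^2: -30  -18  -6  6
  Δ^3: 12  12  12
  Δ^4: 0  0
  Δ^5: 0
The third differences are constant (12) and nonzero, while all higher differences vanish, so the minimal degree is 3.

3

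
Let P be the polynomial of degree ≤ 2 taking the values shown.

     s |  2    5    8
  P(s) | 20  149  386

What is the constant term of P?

-6

Write P(s) = as^2 + bs + c. Substituting each data point gives a linear system:
  4a + 2b + c = 20
  25a + 5b + c = 149
  64a + 8b + c = 386
Solving the system yields a = 6, b = 1, c = -6.
So P(s) = 6s^2 + s - 6.
The constant term is -6.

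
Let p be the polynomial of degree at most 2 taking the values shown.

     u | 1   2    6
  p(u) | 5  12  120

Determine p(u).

p(u) = 4u^2 - 5u + 6

Write p(u) = au^2 + bu + c. Substituting each data point gives a linear system:
  a + b + c = 5
  4a + 2b + c = 12
  36a + 6b + c = 120
Solving the system yields a = 4, b = -5, c = 6.
So p(u) = 4u^2 - 5u + 6.
Check: p(1) = 5. ✓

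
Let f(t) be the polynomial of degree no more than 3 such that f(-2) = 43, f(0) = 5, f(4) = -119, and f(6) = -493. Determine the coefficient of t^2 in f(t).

4

Write f(t) = at^3 + bt^2 + ct + d. Substituting each data point gives a linear system:
  -8a + 4b - 2c + d = 43
  d = 5
  64a + 16b + 4c + d = -119
  216a + 36b + 6c + d = -493
Solving the system yields a = -3, b = 4, c = 1, d = 5.
So f(t) = -3t³ + 4t² + t + 5.
The coefficient of t^2 is 4.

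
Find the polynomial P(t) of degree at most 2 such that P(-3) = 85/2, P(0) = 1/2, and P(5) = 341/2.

P(t) = 6t^2 + 4t + 1/2

Using the Lagrange interpolation formula with nodes -3, 0, 5:
  L_0(t) = t(t - 5) / 24
  L_1(t) = (t + 3)(t - 5) / -15
  L_2(t) = (t + 3)t / 40
Then P(t) = 85/2·L_0(t) + 1/2·L_1(t) + 341/2·L_2(t).
Expanding and collecting terms gives P(t) = 6t² + 4t + 1/2.
Check: P(5) = 341/2. ✓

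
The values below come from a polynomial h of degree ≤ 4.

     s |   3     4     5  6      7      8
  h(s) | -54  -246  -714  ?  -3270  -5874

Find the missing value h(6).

The 5 known points determine the degree-4 polynomial uniquely.
Write h(s) = as^4 + bs^3 + cs^2 + ds + e. Substituting each data point gives a linear system:
  81a + 27b + 9c + 3d + e = -54
  256a + 64b + 16c + 4d + e = -246
  625a + 125b + 25c + 5d + e = -714
  2401a + 343b + 49c + 7d + e = -3270
  4096a + 512b + 64c + 8d + e = -5874
Solving the system yields a = -2, b = 5, c = -4, d = 1, e = 6.
So h(s) = -2s^4 + 5s^3 - 4s^2 + s + 6.
Then h(6) = -1644.

-1644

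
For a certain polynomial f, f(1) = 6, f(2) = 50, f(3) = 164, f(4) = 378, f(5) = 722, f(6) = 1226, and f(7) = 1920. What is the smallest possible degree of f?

3

Forward differences of the values at s = 1, 2, 3, 4, 5, 6, 7:
  f  : 6  50  164  378  722  1226  1920
  Δ  : 44  114  214  344  504  694
  Δ^2: 70  100  130  160  190
  Δ^3: 30  30  30  30
  Δ^4: 0  0  0
  Δ^5: 0  0
  Δ^6: 0
The third differences are constant (30) and nonzero, while all higher differences vanish, so the minimal degree is 3.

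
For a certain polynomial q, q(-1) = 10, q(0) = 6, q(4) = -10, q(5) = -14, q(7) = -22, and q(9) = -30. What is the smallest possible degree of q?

Divided differences on the nodes -1, 0, 4, 5, 7, 9:
  order 0: 10  6  -10  -14  -22  -30
  order 1: -4  -4  -4  -4  -4
  order 2: 0  0  0  0
  order 3: 0  0  0
  order 4: 0  0
  order 5: 0
The order-1 divided differences are all -4 (nonzero) and every higher order vanishes, so the data lies on a polynomial of degree exactly 1.

1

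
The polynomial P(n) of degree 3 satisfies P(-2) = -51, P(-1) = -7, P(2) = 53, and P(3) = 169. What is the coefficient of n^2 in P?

Write P(n) = an^3 + bn^2 + cn + d. Substituting each data point gives a linear system:
  -8a + 4b - 2c + d = -51
  -a + b - c + d = -7
  8a + 4b + 2c + d = 53
  27a + 9b + 3c + d = 169
Solving the system yields a = 6, b = 0, c = 2, d = 1.
So P(n) = 6n^3 + 2n + 1.
The coefficient of n^2 is 0.

0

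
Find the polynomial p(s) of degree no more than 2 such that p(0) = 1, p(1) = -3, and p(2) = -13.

Write p(s) = as^2 + bs + c. Substituting each data point gives a linear system:
  c = 1
  a + b + c = -3
  4a + 2b + c = -13
Solving the system yields a = -3, b = -1, c = 1.
So p(s) = -3s^2 - s + 1.
Check: p(0) = 1. ✓

p(s) = -3s^2 - s + 1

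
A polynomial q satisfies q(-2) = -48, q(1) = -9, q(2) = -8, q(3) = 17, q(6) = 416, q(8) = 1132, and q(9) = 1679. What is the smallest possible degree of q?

Divided differences on the nodes -2, 1, 2, 3, 6, 8, 9:
  order 0: -48  -9  -8  17  416  1132  1679
  order 1: 13  1  25  133  358  547
  order 2: -3  12  27  45  63
  order 3: 3  3  3  3
  order 4: 0  0  0
  order 5: 0  0
  order 6: 0
The order-3 divided differences are all 3 (nonzero) and every higher order vanishes, so the data lies on a polynomial of degree exactly 3.

3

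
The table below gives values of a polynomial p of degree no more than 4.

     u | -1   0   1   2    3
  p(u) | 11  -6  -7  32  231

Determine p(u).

Write p(u) = au^4 + bu^3 + cu^2 + du + e. Substituting each data point gives a linear system:
  a - b + c - d + e = 11
  e = -6
  a + b + c + d + e = -7
  16a + 8b + 4c + 2d + e = 32
  81a + 27b + 9c + 3d + e = 231
Solving the system yields a = 4, b = -4, c = 4, d = -5, e = -6.
So p(u) = 4u⁴ - 4u³ + 4u² - 5u - 6.
Check: p(-1) = 11. ✓

p(u) = 4u^4 - 4u^3 + 4u^2 - 5u - 6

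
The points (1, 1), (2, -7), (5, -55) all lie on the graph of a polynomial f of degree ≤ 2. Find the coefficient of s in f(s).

Write f(s) = as^2 + bs + c. Substituting each data point gives a linear system:
  a + b + c = 1
  4a + 2b + c = -7
  25a + 5b + c = -55
Solving the system yields a = -2, b = -2, c = 5.
So f(s) = -2s^2 - 2s + 5.
The coefficient of s is -2.

-2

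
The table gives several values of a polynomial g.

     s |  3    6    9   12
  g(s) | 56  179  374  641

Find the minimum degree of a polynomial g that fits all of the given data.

2

Forward differences of the values at s = 3, 6, 9, 12:
  g  : 56  179  374  641
  Δ  : 123  195  267
  Δ^2: 72  72
  Δ^3: 0
The second differences are constant (72) and nonzero, while all higher differences vanish, so the minimal degree is 2.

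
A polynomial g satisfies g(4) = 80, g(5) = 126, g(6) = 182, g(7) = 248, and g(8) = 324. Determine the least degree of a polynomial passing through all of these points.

2

Forward differences of the values at x = 4, 5, 6, 7, 8:
  g  : 80  126  182  248  324
  Δ  : 46  56  66  76
  Δ^2: 10  10  10
  Δ^3: 0  0
  Δ^4: 0
The second differences are constant (10) and nonzero, while all higher differences vanish, so the minimal degree is 2.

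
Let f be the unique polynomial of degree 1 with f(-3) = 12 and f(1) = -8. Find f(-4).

17

Using the Lagrange interpolation formula with nodes -3, 1:
  L_0(u) = (u - 1) / -4
  L_1(u) = (u + 3) / 4
Then f(u) = 12·L_0(u) - 8·L_1(u).
Expanding and collecting terms gives f(u) = -5u - 3.
Evaluating at u = -4: f(-4) = 17.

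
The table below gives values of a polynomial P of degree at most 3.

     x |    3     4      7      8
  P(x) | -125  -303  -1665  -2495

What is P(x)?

P(x) = -5x^3 + x^2 + 1

Write P(x) = ax^3 + bx^2 + cx + d. Substituting each data point gives a linear system:
  27a + 9b + 3c + d = -125
  64a + 16b + 4c + d = -303
  343a + 49b + 7c + d = -1665
  512a + 64b + 8c + d = -2495
Solving the system yields a = -5, b = 1, c = 0, d = 1.
So P(x) = -5x^3 + x^2 + 1.
Check: P(3) = -125. ✓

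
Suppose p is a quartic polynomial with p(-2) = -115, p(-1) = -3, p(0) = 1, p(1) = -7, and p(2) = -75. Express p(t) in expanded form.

Write p(t) = at^4 + bt^3 + ct^2 + dt + e. Substituting each data point gives a linear system:
  16a - 8b + 4c - 2d + e = -115
  a - b + c - d + e = -3
  e = 1
  a + b + c + d + e = -7
  16a + 8b + 4c + 2d + e = -75
Solving the system yields a = -6, b = 4, c = 0, d = -6, e = 1.
So p(t) = -6t^4 + 4t^3 - 6t + 1.
Check: p(-1) = -3. ✓

p(t) = -6t^4 + 4t^3 - 6t + 1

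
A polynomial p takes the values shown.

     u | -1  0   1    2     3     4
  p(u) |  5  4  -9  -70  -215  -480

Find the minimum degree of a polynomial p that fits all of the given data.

3

Forward differences of the values at u = -1, 0, 1, 2, 3, 4:
  p  : 5  4  -9  -70  -215  -480
  Δ  : -1  -13  -61  -145  -265
  Δ^2: -12  -48  -84  -120
  Δ^3: -36  -36  -36
  Δ^4: 0  0
  Δ^5: 0
The third differences are constant (-36) and nonzero, while all higher differences vanish, so the minimal degree is 3.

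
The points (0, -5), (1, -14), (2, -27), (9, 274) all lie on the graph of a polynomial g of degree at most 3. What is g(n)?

Write g(n) = an^3 + bn^2 + cn + d. Substituting each data point gives a linear system:
  d = -5
  a + b + c + d = -14
  8a + 4b + 2c + d = -27
  729a + 81b + 9c + d = 274
Solving the system yields a = 1, b = -5, c = -5, d = -5.
So g(n) = n^3 - 5n^2 - 5n - 5.
Check: g(2) = -27. ✓

g(n) = n^3 - 5n^2 - 5n - 5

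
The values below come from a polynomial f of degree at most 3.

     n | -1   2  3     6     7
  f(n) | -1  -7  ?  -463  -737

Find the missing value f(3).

-49

The 4 known points determine the degree-3 polynomial uniquely.
Write f(n) = an^3 + bn^2 + cn + d. Substituting each data point gives a linear system:
  -a + b - c + d = -1
  8a + 4b + 2c + d = -7
  216a + 36b + 6c + d = -463
  343a + 49b + 7c + d = -737
Solving the system yields a = -2, b = -2, c = 6, d = 5.
So f(n) = -2n^3 - 2n^2 + 6n + 5.
Then f(3) = -49.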